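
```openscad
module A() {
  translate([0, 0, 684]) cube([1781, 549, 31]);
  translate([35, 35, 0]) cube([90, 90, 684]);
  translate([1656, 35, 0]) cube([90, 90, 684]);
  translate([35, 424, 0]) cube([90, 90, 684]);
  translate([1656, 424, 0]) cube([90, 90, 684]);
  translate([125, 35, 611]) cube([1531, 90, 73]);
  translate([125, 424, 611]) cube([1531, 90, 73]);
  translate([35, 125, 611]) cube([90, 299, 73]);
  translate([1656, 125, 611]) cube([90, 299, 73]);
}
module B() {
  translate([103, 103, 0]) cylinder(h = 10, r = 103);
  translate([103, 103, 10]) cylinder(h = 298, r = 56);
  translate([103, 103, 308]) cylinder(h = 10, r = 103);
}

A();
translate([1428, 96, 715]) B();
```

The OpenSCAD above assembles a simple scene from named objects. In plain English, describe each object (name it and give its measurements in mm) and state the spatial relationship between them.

A is a table with a 1781×549 mm rectangular top, 31 mm thick, top surface at z = 715 mm, supported by four 90×90 mm square legs, each inset 35 mm from the nearest pair of top edges, running from the floor. Four apron rails, 90 mm thick and 73 mm tall, run between adjacent legs with their top edges flush with the underside of the top and their outer faces flush with the legs' outer faces.

B is a spool: two coaxial disc flanges of radius 103 mm and thickness 10 mm, joined by a core cylinder of radius 56 mm and height 298 mm. The lower flange rests on z = 0 and the three cylinders share a vertical axis.

The spool is on top of the table.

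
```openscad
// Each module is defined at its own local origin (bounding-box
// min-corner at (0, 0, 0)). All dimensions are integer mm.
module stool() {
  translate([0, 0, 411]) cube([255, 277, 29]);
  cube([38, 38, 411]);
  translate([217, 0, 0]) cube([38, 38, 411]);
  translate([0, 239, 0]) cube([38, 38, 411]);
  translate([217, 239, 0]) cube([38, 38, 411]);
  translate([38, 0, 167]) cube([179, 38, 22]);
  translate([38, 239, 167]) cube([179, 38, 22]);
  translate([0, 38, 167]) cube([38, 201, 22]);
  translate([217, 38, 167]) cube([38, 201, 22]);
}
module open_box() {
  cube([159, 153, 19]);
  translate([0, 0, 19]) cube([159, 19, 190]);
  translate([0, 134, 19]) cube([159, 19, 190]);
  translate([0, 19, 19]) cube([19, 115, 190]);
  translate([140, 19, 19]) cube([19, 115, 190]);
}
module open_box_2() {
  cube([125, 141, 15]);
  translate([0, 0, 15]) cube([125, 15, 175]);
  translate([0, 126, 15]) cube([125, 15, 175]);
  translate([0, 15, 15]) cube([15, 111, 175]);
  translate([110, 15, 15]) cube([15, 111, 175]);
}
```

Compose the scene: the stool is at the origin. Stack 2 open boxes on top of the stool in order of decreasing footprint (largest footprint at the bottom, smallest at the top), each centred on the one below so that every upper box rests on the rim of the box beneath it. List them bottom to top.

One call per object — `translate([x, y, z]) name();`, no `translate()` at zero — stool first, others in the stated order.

stool();
translate([48, 62, 440]) open_box();
translate([65, 68, 649]) open_box_2();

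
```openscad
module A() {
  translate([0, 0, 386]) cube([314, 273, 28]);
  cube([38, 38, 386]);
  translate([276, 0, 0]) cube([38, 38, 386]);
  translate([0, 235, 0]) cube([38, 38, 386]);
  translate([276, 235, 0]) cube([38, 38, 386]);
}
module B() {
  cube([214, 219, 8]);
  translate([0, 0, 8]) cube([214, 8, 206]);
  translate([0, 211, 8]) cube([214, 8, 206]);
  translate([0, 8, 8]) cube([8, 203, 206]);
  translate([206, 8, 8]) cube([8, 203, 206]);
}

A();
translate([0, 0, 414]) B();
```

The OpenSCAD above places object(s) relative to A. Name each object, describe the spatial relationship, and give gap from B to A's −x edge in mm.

The open box's min-x is at 0; the stool's min-x is 0; gap = 0 mm.

A is a stool. B is an open box. The open box is on top of the stool. The gap from the open box to the stool's −x edge is 0 mm.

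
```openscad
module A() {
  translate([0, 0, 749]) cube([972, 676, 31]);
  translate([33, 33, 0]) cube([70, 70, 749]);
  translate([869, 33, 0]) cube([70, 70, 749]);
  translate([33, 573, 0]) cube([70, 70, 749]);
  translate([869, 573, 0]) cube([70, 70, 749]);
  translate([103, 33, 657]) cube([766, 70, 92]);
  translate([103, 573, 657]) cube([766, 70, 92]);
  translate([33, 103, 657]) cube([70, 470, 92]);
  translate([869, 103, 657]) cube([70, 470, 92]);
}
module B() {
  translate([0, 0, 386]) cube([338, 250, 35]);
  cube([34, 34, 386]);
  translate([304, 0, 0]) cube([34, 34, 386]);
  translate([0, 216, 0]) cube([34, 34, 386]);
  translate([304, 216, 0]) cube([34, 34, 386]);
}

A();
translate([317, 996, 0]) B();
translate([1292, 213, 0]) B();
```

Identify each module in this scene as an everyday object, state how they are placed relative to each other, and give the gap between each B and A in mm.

A is a table. B is a stool. Two stools sit around the table at the +y, +x sides. The gap between each stool and the table is 320 mm.

Each stool's nearest face is 320 mm from the table's bounding box.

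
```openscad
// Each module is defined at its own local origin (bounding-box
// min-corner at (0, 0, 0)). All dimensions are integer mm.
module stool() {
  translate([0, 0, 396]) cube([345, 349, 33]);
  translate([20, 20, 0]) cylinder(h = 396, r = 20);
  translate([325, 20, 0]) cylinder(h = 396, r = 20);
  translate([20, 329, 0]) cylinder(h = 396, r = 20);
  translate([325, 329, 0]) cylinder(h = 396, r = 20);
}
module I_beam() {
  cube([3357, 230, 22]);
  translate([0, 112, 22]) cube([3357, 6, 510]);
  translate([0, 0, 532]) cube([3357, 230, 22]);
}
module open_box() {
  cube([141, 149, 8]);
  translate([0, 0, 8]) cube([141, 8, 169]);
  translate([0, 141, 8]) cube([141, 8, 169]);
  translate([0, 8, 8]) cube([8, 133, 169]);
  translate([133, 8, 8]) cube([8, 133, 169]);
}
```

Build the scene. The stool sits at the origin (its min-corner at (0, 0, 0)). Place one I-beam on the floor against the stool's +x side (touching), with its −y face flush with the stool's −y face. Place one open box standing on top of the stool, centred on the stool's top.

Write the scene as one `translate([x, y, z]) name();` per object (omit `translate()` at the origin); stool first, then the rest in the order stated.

stool();
translate([345, 0, 0]) I_beam();
translate([102, 100, 429]) open_box();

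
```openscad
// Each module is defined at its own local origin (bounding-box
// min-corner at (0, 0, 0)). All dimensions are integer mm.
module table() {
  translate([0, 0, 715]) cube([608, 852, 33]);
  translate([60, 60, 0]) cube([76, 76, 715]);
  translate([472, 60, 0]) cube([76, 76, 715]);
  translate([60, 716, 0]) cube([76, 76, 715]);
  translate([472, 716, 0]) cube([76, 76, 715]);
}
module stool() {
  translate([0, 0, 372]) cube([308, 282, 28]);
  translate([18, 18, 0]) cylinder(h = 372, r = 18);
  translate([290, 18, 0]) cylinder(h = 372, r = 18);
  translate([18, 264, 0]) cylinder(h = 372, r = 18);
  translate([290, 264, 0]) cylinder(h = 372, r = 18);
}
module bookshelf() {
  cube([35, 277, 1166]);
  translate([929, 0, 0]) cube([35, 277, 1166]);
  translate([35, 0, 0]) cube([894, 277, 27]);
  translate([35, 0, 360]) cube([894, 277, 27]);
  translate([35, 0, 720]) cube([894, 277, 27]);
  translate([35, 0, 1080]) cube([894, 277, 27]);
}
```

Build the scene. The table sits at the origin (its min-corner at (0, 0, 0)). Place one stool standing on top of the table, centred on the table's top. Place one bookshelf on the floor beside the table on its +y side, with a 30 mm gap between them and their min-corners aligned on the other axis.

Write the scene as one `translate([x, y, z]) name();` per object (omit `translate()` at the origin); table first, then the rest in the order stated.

table();
translate([150, 285, 748]) stool();
translate([0, 882, 0]) bookshelf();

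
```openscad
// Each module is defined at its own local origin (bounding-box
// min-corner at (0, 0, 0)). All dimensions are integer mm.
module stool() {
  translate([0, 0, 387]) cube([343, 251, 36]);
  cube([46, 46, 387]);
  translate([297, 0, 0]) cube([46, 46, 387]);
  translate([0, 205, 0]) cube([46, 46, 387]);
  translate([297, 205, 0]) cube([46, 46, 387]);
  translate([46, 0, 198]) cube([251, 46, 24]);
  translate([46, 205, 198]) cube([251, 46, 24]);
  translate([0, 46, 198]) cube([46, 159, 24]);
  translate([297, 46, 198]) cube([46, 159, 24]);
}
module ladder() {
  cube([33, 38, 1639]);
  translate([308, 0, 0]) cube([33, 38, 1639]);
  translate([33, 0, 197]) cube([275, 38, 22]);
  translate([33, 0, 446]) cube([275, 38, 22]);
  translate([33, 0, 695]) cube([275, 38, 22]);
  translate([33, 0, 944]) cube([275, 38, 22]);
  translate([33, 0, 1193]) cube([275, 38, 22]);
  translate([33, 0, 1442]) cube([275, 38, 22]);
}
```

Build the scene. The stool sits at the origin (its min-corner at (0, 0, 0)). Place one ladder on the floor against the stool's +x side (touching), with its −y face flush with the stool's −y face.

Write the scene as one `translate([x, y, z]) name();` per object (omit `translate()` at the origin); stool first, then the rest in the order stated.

stool();
translate([343, 0, 0]) ladder();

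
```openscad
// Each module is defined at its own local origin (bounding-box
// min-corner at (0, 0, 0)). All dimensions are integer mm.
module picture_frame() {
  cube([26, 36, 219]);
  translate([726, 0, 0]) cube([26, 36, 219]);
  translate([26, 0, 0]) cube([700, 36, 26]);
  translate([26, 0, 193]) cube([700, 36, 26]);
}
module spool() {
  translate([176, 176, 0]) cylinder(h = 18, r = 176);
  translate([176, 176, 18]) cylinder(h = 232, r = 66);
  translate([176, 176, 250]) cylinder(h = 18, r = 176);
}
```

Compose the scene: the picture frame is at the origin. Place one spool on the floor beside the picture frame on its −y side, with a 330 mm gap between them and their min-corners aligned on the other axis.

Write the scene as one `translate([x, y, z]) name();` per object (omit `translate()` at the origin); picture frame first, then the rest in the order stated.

picture_frame();
translate([0, -682, 0]) spool();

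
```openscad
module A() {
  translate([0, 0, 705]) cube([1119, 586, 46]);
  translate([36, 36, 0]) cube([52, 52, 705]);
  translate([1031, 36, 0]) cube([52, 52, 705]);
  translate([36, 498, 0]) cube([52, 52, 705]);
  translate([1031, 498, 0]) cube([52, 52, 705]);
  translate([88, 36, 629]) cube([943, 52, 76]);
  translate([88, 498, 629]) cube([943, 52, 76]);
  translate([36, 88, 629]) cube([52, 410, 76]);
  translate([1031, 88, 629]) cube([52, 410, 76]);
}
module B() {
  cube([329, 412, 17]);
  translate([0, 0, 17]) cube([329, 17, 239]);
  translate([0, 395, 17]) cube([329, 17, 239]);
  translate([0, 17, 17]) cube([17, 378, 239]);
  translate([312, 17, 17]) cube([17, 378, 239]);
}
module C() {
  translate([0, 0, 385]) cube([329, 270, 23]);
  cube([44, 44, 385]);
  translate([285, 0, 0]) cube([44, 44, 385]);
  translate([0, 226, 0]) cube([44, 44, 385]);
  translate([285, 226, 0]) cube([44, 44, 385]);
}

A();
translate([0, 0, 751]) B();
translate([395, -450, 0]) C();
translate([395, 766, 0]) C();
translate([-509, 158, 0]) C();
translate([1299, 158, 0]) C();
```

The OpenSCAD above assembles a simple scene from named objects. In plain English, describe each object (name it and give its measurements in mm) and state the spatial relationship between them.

A is a table: top 1119 mm (x) × 586 mm (y), 46 mm thick, upper face at z = 751 mm, on four 52×52 mm square legs, each inset 36 mm from the nearest pair of top edges, running from z = 0 to the bottom of the top. Four apron rails, 52 mm thick and 76 mm tall, run between adjacent legs with their top edges flush with the underside of the top and their outer faces flush with the legs' outer faces.

B is an open-topped rectangular box: outside dimensions 329×412×256 mm, with a uniform wall and base thickness of 17 mm. The base is a full 329×412 slab on the floor; four walls sit on top of the base. The front and back walls (the −y and +y sides) span the full width; the two side walls fit between them.

C is a four-legged stool. The seat is a 329×270×23 mm slab whose top surface is at z = 408 mm; four square legs, each 44×44 mm in cross-section, run from the floor (z = 0) to the underside of the seat, each flush with a corner of the seat.

The open box is on top of the table. Four stools sit around the table at the −y, +y, −x, +x sides.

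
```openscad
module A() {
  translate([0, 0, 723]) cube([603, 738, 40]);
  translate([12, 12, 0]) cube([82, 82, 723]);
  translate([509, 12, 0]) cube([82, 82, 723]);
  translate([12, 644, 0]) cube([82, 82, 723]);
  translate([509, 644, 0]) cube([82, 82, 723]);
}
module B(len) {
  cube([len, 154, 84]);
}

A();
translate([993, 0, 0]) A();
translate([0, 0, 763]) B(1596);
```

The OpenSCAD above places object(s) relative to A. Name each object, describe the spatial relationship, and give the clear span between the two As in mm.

Second table starts at x = 993; first ends at x = 603; clear span = 993 − 603 = 390 mm.

A is a table. B is a beam. A beam spans the tops of two tables. The clear span between the two tables is 390 mm.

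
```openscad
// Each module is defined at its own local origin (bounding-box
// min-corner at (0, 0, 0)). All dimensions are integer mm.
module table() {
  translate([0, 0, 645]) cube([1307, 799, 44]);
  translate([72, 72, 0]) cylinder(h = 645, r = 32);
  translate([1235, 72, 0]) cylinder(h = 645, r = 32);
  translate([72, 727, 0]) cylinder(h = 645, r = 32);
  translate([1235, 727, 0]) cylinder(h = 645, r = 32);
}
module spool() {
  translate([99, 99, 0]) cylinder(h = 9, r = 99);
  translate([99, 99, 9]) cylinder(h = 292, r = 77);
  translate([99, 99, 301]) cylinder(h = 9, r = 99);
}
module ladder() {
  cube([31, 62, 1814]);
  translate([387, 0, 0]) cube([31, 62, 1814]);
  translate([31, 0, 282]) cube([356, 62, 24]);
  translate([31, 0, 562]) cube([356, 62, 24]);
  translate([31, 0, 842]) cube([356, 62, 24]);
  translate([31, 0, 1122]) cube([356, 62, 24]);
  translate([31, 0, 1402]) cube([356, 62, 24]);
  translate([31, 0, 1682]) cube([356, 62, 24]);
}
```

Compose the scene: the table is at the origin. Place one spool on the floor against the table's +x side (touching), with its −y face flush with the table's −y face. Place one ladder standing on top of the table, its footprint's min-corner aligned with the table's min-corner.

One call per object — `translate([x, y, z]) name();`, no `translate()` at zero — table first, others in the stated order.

table();
translate([1307, 0, 0]) spool();
translate([0, 0, 689]) ladder();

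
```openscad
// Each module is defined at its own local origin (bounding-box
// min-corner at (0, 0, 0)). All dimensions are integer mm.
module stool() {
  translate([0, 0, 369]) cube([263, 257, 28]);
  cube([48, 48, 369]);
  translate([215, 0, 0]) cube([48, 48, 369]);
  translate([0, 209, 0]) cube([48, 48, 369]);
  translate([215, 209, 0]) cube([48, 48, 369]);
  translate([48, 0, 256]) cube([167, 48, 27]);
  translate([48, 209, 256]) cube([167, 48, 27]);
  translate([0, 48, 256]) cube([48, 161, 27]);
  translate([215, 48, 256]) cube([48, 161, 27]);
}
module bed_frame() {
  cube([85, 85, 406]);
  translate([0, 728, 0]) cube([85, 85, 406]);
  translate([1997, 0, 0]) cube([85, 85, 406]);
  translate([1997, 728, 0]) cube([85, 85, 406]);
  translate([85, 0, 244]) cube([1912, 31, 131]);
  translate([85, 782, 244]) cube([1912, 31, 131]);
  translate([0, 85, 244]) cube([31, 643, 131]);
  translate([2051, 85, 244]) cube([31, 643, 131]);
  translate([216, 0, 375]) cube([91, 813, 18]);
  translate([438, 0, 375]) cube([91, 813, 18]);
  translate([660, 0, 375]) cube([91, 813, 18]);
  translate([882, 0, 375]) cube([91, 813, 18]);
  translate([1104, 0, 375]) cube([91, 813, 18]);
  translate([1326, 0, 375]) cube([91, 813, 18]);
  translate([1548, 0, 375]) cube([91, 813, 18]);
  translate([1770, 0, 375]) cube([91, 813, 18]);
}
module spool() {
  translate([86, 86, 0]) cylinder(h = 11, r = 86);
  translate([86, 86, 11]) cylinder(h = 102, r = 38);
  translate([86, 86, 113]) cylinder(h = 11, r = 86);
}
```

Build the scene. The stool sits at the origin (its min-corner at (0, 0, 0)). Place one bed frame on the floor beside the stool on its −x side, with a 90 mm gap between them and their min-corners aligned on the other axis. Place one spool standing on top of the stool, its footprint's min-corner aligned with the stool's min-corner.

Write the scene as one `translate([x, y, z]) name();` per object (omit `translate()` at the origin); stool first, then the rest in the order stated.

stool();
translate([-2172, 0, 0]) bed_frame();
translate([0, 0, 397]) spool();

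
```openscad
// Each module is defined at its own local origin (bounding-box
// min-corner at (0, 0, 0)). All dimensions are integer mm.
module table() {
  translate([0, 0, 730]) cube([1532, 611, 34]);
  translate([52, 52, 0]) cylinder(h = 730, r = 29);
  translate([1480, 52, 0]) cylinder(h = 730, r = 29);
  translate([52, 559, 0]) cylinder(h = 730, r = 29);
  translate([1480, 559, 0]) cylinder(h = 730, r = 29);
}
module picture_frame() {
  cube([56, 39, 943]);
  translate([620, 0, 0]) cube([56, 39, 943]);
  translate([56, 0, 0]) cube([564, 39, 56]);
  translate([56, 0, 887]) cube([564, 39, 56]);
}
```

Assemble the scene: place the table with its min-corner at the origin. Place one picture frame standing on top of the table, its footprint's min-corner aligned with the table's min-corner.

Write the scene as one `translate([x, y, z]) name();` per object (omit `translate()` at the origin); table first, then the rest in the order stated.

table();
translate([0, 0, 764]) picture_frame();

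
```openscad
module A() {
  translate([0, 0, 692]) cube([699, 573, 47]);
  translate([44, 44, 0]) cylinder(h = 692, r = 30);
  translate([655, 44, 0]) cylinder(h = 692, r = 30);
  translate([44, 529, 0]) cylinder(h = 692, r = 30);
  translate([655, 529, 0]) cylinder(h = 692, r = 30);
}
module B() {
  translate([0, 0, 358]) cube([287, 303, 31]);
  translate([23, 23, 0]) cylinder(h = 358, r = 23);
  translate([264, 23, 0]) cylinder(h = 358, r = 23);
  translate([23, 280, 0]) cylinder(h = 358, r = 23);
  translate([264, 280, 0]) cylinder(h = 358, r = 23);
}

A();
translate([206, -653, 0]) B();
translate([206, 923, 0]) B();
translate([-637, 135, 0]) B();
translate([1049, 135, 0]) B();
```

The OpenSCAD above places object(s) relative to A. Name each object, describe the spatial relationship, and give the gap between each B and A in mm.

Each stool's nearest face is 350 mm from the table's bounding box.

A is a table. B is a stool. Four stools sit around the table at the −y, +y, −x, +x sides. The gap between each stool and the table is 350 mm.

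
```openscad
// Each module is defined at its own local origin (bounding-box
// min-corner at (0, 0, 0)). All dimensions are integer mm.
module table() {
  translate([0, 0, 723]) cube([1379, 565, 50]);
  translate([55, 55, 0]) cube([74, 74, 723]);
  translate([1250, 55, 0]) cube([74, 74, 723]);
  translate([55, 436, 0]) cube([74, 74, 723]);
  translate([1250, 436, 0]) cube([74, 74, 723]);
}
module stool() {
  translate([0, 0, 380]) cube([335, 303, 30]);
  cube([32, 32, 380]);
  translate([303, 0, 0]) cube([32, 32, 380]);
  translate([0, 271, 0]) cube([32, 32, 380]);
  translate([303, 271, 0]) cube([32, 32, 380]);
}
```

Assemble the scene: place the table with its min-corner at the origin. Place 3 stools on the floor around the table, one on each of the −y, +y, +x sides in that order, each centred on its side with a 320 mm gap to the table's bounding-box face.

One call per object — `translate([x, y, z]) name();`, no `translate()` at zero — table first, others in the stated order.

table();
translate([522, -623, 0]) stool();
translate([522, 885, 0]) stool();
translate([1699, 131, 0]) stool();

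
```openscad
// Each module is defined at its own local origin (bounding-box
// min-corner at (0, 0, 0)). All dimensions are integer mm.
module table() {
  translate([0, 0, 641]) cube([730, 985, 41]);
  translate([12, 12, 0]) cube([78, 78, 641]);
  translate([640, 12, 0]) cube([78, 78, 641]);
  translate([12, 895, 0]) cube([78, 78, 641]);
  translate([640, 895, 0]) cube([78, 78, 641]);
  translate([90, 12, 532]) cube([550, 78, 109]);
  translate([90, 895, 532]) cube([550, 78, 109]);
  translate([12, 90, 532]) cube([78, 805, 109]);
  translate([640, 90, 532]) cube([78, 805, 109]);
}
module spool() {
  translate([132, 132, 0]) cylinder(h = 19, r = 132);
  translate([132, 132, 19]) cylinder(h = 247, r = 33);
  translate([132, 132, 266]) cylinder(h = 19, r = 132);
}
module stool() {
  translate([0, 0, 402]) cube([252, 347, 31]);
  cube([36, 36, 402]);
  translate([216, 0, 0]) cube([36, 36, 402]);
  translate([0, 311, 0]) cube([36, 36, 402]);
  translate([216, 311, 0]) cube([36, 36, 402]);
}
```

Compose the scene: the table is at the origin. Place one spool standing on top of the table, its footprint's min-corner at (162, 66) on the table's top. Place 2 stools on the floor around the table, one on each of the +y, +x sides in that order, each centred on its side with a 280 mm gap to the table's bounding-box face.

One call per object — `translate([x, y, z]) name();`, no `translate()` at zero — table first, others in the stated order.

table();
translate([162, 66, 682]) spool();
translate([239, 1265, 0]) stool();
translate([1010, 319, 0]) stool();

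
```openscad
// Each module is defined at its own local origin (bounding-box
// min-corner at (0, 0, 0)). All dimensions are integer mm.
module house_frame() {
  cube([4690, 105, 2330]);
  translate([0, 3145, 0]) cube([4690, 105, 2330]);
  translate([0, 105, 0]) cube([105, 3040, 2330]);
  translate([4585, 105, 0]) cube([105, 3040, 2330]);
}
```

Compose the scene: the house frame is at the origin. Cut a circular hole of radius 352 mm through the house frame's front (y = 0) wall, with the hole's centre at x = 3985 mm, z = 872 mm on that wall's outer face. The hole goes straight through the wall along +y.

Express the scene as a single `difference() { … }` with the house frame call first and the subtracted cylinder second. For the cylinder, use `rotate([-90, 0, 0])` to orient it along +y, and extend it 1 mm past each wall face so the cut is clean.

difference() {
  house_frame();
  translate([3985, -1, 872]) rotate([-90, 0, 0]) cylinder(h = 107, r = 352);
}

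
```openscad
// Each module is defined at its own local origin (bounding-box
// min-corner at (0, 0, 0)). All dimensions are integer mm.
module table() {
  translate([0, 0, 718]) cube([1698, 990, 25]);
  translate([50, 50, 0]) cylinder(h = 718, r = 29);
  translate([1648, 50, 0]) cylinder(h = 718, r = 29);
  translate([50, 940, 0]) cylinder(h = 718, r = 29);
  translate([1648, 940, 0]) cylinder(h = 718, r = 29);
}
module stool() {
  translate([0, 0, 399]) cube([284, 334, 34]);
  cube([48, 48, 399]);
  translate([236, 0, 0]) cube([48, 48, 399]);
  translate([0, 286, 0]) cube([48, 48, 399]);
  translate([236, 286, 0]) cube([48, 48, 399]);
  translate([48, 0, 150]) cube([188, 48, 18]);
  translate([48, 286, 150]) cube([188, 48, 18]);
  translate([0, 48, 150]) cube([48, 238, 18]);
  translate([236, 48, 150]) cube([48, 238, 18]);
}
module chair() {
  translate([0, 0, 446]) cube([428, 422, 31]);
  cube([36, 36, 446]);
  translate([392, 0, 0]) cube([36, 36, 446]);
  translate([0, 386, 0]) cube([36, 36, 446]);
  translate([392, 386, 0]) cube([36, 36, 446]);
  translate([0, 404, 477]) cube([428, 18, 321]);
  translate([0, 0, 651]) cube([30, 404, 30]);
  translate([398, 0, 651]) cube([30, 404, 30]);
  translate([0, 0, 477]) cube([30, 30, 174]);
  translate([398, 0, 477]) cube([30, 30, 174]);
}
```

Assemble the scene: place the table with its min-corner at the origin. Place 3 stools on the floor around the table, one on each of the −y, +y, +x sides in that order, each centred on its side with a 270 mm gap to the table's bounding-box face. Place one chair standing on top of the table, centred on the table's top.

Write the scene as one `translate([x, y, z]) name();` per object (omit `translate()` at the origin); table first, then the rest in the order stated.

table();
translate([707, -604, 0]) stool();
translate([707, 1260, 0]) stool();
translate([1968, 328, 0]) stool();
translate([635, 284, 743]) chair();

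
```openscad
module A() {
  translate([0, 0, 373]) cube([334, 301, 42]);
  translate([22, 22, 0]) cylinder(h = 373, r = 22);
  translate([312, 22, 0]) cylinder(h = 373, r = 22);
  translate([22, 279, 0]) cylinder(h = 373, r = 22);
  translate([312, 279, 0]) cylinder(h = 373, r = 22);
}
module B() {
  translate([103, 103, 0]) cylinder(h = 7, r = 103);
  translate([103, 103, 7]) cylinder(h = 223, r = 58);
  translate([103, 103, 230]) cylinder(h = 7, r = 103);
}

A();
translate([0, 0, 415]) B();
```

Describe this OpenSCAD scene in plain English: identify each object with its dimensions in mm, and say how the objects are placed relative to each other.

A is a four-legged stool. The seat is a 334×301×42 mm slab whose top surface is at z = 415 mm; four round legs, each 44 mm in diameter, run from the floor (z = 0) to the underside of the seat, each leg's axis is inset half a diameter from the nearest pair of seat edges (so the leg's bounding box is flush with the corner).

B is a spool: two coaxial disc flanges of radius 103 mm and thickness 7 mm, joined by a core cylinder of radius 58 mm and height 223 mm. The lower flange rests on z = 0 and the three cylinders share a vertical axis.

The spool is on top of the stool.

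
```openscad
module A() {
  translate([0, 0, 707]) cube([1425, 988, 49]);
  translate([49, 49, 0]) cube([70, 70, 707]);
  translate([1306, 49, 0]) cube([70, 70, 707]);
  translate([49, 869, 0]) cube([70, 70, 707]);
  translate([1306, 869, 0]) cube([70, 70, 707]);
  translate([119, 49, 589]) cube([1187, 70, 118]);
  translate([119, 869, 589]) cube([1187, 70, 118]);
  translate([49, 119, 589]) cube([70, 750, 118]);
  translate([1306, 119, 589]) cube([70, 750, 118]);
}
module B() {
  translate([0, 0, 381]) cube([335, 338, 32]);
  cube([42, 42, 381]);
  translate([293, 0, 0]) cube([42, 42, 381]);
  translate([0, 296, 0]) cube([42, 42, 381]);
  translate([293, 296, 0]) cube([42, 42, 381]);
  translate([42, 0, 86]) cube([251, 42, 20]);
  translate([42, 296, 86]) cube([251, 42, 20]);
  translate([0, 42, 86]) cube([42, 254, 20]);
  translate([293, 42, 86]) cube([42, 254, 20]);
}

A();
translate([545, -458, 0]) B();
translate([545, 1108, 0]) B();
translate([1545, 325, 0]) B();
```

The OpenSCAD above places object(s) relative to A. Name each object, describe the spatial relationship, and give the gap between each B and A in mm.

Each stool's nearest face is 120 mm from the table's bounding box.

A is a table. B is a stool. Three stools sit around the table at the −y, +y, +x sides. The gap between each stool and the table is 120 mm.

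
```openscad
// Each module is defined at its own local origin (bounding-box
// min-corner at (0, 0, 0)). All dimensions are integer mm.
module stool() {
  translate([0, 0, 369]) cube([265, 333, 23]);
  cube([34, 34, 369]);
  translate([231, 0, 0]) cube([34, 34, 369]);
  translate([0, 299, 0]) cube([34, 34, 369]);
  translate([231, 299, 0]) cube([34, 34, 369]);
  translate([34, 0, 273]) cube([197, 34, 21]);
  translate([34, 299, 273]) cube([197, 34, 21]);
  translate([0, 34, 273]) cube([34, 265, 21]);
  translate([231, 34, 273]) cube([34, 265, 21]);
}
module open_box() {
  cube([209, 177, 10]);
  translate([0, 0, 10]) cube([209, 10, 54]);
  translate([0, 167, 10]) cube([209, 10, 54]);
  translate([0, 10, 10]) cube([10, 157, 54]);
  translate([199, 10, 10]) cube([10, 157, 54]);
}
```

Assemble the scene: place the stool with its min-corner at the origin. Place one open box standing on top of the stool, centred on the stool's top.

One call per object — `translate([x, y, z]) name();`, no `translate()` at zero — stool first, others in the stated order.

stool();
translate([28, 78, 392]) open_box();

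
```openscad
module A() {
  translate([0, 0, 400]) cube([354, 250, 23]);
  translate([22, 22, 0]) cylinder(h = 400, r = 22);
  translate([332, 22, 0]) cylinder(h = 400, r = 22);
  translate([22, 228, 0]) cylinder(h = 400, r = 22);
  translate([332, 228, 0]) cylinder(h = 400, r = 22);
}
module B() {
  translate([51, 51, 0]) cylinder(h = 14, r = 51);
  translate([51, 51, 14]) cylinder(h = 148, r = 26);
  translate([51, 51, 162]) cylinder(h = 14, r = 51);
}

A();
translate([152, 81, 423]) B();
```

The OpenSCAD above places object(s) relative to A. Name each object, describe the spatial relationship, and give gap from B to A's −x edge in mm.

The spool's min-x is at 152; the stool's min-x is 0; gap = 152 mm.

A is a stool. B is a spool. The spool is on top of the stool. The gap from the spool to the stool's −x edge is 152 mm.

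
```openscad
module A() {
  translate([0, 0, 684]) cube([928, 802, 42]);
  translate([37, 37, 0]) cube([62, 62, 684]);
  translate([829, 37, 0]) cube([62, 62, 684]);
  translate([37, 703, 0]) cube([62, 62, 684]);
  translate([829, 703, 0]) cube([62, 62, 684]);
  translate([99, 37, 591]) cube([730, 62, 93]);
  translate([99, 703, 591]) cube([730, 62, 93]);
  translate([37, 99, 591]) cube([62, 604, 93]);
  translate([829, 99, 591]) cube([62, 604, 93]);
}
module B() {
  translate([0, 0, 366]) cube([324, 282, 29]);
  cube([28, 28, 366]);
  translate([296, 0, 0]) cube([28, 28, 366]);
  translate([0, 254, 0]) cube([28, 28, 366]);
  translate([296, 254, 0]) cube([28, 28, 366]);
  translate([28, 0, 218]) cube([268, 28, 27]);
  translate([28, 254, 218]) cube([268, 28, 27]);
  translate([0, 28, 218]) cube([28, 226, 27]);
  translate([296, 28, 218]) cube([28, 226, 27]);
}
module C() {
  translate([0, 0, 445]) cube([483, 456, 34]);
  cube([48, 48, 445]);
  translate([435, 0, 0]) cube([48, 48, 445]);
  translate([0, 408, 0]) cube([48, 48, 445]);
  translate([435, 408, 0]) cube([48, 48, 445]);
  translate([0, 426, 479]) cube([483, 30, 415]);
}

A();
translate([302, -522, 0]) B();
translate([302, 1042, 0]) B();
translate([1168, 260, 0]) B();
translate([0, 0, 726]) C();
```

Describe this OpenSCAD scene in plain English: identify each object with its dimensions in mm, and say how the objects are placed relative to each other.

A is a table with a 928×802 mm rectangular top, 42 mm thick, top surface at z = 726 mm, supported by four 62×62 mm square legs, each inset 37 mm from the nearest pair of top edges, running from the floor. Four apron rails, 62 mm thick and 93 mm tall, run between adjacent legs with their top edges flush with the underside of the top and their outer faces flush with the legs' outer faces.

B is a four-legged stool. The seat is a 324×282×29 mm slab whose top surface is at z = 395 mm; four square legs, each 28×28 mm in cross-section, run from the floor (z = 0) to the underside of the seat, each flush with a corner of the seat. Four stretchers, 28 mm wide and 27 mm tall, connect adjacent legs with their undersides at z = 218 mm, each running between the inner faces of the legs it joins and aligned with the legs' outer faces on the other axis.

C is a chair: 483×456 mm seat, 34 mm thick, top at z = 479 mm, on four 48 mm square corner legs flush with the seat edges. A 30 mm thick backrest slab spans the full seat width, extending 415 mm above the seat top, its back face flush with the seat's +y edge.

Three stools sit around the table at the −y, +y, +x sides. The chair is on top of the table.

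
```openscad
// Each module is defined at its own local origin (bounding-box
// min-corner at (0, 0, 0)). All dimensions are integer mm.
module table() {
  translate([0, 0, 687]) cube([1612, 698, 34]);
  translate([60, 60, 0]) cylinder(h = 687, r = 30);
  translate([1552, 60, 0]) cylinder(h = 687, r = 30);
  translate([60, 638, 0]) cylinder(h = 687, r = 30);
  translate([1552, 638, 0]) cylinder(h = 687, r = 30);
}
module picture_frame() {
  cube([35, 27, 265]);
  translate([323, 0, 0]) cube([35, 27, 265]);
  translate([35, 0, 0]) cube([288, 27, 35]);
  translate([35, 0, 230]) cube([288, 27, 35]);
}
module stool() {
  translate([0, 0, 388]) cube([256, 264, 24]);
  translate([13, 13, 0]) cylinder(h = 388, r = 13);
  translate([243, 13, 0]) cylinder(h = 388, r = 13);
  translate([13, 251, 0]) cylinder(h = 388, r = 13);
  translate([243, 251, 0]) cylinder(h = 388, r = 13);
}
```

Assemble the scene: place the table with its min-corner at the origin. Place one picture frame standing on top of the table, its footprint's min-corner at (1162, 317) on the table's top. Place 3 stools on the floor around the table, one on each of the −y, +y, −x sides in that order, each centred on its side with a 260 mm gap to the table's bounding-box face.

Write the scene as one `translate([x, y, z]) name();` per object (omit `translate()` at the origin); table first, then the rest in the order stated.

table();
translate([1162, 317, 721]) picture_frame();
translate([678, -524, 0]) stool();
translate([678, 958, 0]) stool();
translate([-516, 217, 0]) stool();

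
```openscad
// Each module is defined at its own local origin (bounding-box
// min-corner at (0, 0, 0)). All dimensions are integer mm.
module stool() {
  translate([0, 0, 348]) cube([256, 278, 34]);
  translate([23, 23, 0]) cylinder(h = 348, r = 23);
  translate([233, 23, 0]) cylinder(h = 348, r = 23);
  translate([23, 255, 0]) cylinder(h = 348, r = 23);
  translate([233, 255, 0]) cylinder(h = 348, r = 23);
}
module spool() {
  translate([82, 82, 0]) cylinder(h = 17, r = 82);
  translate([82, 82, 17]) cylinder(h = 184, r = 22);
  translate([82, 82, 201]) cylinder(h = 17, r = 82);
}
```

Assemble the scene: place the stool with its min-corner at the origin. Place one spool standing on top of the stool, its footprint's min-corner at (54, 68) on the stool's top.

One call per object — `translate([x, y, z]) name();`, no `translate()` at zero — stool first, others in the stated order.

stool();
translate([54, 68, 382]) spool();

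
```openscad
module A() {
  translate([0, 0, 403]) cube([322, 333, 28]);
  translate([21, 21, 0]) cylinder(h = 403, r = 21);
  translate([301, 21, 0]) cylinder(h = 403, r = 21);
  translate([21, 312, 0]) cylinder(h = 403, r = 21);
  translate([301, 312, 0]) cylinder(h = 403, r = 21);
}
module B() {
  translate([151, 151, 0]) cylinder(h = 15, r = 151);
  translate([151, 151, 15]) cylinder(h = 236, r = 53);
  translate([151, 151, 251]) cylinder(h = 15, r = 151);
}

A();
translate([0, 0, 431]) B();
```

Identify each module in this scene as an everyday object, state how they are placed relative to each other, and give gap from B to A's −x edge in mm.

The spool's min-x is at 0; the stool's min-x is 0; gap = 0 mm.

A is a stool. B is a spool. The spool is on top of the stool. The gap from the spool to the stool's −x edge is 0 mm.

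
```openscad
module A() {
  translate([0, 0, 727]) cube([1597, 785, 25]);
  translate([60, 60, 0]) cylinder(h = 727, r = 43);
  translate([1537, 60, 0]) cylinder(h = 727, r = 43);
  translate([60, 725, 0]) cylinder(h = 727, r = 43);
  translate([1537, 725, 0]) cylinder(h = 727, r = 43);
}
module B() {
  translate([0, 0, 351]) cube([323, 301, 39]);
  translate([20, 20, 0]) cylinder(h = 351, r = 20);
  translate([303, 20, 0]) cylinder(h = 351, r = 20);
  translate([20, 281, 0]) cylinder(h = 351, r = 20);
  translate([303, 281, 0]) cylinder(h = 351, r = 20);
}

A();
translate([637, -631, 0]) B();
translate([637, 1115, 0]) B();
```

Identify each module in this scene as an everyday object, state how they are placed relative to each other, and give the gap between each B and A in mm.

A is a table. B is a stool. Two stools sit around the table at the −y, +y sides. The gap between each stool and the table is 330 mm.

Each stool's nearest face is 330 mm from the table's bounding box.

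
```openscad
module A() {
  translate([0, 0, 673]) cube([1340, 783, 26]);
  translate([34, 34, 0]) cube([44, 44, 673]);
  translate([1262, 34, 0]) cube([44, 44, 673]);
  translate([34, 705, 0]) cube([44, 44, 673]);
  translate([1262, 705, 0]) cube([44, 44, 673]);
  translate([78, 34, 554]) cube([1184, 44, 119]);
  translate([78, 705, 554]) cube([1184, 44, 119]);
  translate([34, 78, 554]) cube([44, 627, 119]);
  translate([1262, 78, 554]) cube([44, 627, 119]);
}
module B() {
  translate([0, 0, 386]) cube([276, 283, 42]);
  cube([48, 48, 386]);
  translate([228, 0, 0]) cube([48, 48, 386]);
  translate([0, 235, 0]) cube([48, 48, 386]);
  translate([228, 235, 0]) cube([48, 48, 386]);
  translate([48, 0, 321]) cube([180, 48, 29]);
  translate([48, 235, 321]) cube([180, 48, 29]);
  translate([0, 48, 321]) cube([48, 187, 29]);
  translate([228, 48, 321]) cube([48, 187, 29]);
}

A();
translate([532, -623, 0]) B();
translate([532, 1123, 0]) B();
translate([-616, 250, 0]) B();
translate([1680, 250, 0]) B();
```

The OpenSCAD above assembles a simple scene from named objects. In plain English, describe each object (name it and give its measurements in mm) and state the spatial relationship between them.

A is a rectangular dining table. The top is 1340×783×26 mm with its upper surface at z = 699 mm. It stands on four 44×44 mm square legs, each inset 34 mm from the nearest pair of top edges, running from the floor to the underside of the top. Four apron rails, 44 mm thick and 119 mm tall, run between adjacent legs with their top edges flush with the underside of the top and their outer faces flush with the legs' outer faces.

B is a four-legged stool. The seat is a 276×283×42 mm slab whose top surface is at z = 428 mm; four square legs, each 48×48 mm in cross-section, run from the floor (z = 0) to the underside of the seat, each flush with a corner of the seat. Four stretchers, 48 mm wide and 29 mm tall, connect adjacent legs with their undersides at z = 321 mm, each running between the inner faces of the legs it joins and aligned with the legs' outer faces on the other axis.

Four stools sit around the table at the −y, +y, −x, +x sides.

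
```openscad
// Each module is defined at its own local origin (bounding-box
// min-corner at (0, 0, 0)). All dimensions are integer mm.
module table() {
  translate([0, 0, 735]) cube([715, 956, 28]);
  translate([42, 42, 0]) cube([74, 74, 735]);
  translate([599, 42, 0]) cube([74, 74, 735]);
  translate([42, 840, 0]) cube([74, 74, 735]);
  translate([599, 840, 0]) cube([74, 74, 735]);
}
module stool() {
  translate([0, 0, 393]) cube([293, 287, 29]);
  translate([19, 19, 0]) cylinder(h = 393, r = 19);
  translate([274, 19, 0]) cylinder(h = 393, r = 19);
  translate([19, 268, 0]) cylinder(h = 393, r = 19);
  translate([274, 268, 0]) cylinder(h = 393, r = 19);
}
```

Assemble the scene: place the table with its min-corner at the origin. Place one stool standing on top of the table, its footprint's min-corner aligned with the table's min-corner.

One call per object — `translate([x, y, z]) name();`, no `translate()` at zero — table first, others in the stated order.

table();
translate([0, 0, 763]) stool();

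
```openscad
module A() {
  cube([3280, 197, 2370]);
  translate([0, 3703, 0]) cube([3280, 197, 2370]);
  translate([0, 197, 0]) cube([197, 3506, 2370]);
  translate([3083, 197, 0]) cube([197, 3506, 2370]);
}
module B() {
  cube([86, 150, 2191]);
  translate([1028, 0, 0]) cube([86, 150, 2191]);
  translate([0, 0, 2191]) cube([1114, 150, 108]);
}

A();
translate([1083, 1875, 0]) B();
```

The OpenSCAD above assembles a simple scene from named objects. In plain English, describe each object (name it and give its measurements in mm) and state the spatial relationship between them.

A is the wall frame of a small rectangular building: four walls, each 2370 mm tall and 197 mm thick, enclosing a footprint 3280 mm (x) by 3900 mm (y) outside-to-outside, with no floor or roof. The front and back walls (the −y and +y sides) span the full width; the two side walls fit between them.

B is a door frame. The clear opening is 942 mm wide and 2191 mm high. Two 86 mm wide jambs, 150 mm deep, stand either side of the opening from the floor to the top of the opening. A 108 mm thick head sits across the top of both jambs, spanning the full outside width of the frame.

The door frame sits inside the house frame, centred.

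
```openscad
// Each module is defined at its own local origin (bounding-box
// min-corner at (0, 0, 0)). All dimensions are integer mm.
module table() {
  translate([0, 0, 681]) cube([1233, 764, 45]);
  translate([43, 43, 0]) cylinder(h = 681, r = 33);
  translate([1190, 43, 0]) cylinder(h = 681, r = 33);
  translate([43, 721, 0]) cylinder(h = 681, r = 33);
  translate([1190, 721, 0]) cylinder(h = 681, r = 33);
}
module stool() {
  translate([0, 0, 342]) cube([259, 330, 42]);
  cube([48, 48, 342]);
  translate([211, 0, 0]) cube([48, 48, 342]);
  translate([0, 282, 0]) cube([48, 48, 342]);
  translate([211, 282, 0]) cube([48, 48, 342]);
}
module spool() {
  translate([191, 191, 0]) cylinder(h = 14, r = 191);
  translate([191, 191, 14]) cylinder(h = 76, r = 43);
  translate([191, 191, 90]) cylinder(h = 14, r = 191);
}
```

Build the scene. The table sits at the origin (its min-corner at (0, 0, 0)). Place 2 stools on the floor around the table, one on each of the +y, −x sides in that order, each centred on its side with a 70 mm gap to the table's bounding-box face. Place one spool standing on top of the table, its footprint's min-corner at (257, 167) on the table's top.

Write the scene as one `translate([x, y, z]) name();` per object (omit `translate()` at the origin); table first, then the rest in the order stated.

table();
translate([487, 834, 0]) stool();
translate([-329, 217, 0]) stool();
translate([257, 167, 726]) spool();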